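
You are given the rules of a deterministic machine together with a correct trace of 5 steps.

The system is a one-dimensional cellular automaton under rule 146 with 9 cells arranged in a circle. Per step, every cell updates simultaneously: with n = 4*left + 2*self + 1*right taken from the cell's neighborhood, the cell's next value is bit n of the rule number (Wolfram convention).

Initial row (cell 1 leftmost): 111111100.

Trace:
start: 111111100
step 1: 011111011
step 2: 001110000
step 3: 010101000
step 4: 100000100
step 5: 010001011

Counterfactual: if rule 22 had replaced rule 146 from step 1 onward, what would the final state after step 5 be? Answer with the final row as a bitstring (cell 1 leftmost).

(re-executing steps 1..5 under rule 22; state before step 1: 111111100)
step 1: 000000011
step 2: 100000100
step 3: 110001111
step 4: 001010000
step 5: 011011000

011011000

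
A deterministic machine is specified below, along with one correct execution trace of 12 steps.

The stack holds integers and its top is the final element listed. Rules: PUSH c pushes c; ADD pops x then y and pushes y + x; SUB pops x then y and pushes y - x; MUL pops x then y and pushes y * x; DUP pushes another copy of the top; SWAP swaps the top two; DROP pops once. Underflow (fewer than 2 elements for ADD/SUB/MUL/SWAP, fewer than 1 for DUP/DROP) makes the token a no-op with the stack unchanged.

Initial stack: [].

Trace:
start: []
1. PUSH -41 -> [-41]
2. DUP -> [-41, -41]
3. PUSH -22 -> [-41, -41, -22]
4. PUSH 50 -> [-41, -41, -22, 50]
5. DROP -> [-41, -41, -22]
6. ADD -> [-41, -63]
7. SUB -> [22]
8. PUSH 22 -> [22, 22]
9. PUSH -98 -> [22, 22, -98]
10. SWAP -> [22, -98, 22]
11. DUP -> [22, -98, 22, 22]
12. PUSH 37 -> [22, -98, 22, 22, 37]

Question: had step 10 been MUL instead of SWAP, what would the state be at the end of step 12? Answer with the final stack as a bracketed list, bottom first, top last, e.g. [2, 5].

(re-executing from step 10 with the substitution; state before step 10: [22, 22, -98])
10. MUL -> [22, -2156]
11. DUP -> [22, -2156, -2156]
12. PUSH 37 -> [22, -2156, -2156, 37]

[22, -2156, -2156, 37]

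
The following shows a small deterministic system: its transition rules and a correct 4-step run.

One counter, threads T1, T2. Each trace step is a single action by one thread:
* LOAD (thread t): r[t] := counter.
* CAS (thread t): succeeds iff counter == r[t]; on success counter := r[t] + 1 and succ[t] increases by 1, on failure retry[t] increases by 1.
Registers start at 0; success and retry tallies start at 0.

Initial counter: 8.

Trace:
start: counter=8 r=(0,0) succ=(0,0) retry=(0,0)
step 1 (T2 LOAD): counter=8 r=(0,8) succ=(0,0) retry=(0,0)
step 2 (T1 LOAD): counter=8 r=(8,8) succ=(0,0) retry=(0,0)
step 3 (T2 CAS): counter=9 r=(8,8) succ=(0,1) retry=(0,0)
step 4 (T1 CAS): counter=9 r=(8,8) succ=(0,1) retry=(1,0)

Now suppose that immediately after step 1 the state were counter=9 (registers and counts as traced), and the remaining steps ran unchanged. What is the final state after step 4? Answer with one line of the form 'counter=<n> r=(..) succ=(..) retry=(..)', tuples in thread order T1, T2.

counter=10 r=(9,8) succ=(1,0) retry=(0,1)

state after step 1 := counter=9 r=(0,8) succ=(0,0) retry=(0,0)
step 2 (T1 LOAD): counter=9 r=(9,8) succ=(0,0) retry=(0,0)
step 3 (T2 CAS): counter=9 r=(9,8) succ=(0,0) retry=(0,1)
step 4 (T1 CAS): counter=10 r=(9,8) succ=(1,0) retry=(0,1)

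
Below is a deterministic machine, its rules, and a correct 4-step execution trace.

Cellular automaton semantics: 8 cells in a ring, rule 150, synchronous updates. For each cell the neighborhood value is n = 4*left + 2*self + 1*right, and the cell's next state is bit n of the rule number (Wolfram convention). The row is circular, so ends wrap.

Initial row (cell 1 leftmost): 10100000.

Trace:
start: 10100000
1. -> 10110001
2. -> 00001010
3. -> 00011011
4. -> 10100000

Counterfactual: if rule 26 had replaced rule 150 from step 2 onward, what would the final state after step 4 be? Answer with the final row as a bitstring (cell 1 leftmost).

(re-executing steps 2..4 under rule 26; state before step 2: 10110001)
2. -> 00101011
3. -> 11000010
4. -> 10100100

10100100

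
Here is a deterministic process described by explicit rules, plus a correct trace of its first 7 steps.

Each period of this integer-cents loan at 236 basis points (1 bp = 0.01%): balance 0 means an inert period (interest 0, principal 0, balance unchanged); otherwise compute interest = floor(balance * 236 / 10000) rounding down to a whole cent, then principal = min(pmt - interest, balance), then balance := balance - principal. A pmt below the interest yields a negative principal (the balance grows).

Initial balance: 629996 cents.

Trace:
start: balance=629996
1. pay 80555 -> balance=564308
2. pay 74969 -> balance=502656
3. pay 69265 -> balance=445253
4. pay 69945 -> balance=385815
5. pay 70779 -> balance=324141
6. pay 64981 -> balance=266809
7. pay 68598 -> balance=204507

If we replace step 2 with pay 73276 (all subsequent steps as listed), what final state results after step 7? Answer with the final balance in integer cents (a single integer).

206410

(re-executing from step 2 with the substitution; state before step 2: balance=564308)
2. pay 73276 -> balance=504349
3. pay 69265 -> balance=446986
4. pay 69945 -> balance=387589
5. pay 70779 -> balance=325957
6. pay 64981 -> balance=268668
7. pay 68598 -> balance=206410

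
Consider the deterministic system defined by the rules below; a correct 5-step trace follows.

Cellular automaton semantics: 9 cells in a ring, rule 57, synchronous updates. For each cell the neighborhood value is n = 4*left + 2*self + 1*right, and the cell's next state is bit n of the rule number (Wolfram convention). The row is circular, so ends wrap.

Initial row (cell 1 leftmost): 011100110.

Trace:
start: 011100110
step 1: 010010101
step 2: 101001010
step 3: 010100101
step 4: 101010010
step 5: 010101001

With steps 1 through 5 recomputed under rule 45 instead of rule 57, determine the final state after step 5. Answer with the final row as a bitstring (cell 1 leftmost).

111010011

(re-executing steps 1..5 under rule 45; state before step 1: 011100110)
step 1: 010000100
step 2: 010110101
step 3: 111101111
step 4: 000011000
step 5: 111010011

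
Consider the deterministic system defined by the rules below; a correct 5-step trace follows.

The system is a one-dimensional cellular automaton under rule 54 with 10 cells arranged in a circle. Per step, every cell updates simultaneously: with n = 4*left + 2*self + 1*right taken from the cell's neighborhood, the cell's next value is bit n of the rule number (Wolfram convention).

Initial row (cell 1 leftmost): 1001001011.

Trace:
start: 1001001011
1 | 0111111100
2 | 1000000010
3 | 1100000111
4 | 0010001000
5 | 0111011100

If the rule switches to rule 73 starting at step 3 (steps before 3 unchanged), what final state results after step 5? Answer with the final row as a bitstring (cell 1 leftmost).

(re-executing steps 3..5 under rule 73; state before step 3: 1000000010)
3 | 0011111000
4 | 1010001011
5 | 1000100010

1000100010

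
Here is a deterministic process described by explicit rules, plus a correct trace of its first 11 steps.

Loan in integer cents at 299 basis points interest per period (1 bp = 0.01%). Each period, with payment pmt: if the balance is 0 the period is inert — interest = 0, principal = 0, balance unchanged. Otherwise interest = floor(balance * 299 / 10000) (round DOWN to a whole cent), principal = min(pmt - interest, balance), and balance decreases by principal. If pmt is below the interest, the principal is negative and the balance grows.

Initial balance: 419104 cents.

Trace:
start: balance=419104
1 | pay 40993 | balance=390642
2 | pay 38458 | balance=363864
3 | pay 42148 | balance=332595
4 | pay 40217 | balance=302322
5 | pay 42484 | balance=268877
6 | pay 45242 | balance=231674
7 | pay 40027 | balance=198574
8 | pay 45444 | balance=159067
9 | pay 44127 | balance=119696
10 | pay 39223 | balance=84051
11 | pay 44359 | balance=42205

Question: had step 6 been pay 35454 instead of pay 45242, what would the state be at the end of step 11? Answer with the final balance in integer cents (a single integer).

(re-executing from step 6 with the substitution; state before step 6: balance=268877)
6 | pay 35454 | balance=241462
7 | pay 40027 | balance=208654
8 | pay 45444 | balance=169448
9 | pay 44127 | balance=130387
10 | pay 39223 | balance=95062
11 | pay 44359 | balance=53545

53545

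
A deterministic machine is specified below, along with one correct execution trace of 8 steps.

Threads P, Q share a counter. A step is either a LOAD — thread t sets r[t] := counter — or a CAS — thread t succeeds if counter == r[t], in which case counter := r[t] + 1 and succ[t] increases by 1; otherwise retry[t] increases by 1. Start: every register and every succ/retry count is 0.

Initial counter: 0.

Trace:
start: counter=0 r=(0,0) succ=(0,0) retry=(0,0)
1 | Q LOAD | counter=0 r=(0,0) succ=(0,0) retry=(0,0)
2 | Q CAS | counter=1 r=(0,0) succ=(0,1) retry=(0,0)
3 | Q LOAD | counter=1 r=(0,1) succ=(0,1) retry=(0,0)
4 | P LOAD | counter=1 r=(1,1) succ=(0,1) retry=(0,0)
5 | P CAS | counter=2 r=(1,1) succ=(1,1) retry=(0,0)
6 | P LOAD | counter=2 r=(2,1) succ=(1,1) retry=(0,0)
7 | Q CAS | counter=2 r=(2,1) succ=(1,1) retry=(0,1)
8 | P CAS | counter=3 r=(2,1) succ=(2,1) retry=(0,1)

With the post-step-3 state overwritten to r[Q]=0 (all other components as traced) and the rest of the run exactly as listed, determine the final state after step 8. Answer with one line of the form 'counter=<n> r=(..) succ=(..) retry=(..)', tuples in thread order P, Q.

state after step 3 := counter=1 r=(0,0) succ=(0,1) retry=(0,0)
4 | P LOAD | counter=1 r=(1,0) succ=(0,1) retry=(0,0)
5 | P CAS | counter=2 r=(1,0) succ=(1,1) retry=(0,0)
6 | P LOAD | counter=2 r=(2,0) succ=(1,1) retry=(0,0)
7 | Q CAS | counter=2 r=(2,0) succ=(1,1) retry=(0,1)
8 | P CAS | counter=3 r=(2,0) succ=(2,1) retry=(0,1)

counter=3 r=(2,0) succ=(2,1) retry=(0,1)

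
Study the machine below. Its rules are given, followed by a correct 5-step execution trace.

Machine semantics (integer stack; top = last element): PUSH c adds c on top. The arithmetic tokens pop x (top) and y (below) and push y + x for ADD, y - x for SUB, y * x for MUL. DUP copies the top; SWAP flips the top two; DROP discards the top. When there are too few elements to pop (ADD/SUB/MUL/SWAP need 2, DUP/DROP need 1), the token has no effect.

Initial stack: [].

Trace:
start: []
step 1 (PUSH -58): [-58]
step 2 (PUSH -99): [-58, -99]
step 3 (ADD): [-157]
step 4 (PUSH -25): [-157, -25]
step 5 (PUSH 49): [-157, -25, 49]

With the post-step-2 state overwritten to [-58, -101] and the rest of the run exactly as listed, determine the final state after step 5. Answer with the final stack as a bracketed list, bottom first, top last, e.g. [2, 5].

state after step 2 := [-58, -101]
step 3 (ADD): [-159]
step 4 (PUSH -25): [-159, -25]
step 5 (PUSH 49): [-159, -25, 49]

[-159, -25, 49]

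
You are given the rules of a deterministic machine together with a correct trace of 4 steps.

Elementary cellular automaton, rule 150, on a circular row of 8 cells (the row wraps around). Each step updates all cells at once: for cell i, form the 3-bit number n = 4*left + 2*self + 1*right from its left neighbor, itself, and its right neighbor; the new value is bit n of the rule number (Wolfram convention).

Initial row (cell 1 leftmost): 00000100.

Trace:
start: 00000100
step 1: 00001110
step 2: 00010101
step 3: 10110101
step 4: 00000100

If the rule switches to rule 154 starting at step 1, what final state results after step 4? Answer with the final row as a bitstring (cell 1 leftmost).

00000000

(re-executing steps 1..4 under rule 154; state before step 1: 00000100)
step 1: 00001010
step 2: 00010001
step 3: 10101010
step 4: 00000000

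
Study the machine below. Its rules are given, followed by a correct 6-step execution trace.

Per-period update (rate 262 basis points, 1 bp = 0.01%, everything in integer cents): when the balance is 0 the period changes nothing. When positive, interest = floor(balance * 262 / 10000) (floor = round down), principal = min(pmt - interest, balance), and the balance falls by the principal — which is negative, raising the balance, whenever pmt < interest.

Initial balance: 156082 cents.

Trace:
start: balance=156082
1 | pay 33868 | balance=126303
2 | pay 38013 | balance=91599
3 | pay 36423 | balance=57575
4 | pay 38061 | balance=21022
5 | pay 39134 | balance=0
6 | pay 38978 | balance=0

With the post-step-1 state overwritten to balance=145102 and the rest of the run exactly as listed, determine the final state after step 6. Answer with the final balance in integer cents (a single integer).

state after step 1 := balance=145102
2 | pay 38013 | balance=110890
3 | pay 36423 | balance=77372
4 | pay 38061 | balance=41338
5 | pay 39134 | balance=3287
6 | pay 38978 | balance=0

0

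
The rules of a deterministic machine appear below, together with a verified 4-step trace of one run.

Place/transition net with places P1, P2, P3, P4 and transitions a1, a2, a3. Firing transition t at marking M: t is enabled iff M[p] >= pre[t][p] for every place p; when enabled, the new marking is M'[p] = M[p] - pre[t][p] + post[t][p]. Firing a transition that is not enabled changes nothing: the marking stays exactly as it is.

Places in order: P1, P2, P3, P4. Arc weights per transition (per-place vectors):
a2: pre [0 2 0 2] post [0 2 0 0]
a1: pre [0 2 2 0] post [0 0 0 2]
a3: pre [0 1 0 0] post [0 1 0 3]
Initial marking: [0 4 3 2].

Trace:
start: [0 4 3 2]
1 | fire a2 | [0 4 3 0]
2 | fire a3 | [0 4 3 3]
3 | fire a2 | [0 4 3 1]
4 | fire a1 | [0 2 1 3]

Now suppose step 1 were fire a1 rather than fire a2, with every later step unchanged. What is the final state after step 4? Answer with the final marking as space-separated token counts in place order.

(re-executing from step 1 with the substitution; state before step 1: [0 4 3 2])
1 | fire a1 | [0 2 1 4]
2 | fire a3 | [0 2 1 7]
3 | fire a2 | [0 2 1 5]
4 | fire a1 | [0 2 1 5]

0 2 1 5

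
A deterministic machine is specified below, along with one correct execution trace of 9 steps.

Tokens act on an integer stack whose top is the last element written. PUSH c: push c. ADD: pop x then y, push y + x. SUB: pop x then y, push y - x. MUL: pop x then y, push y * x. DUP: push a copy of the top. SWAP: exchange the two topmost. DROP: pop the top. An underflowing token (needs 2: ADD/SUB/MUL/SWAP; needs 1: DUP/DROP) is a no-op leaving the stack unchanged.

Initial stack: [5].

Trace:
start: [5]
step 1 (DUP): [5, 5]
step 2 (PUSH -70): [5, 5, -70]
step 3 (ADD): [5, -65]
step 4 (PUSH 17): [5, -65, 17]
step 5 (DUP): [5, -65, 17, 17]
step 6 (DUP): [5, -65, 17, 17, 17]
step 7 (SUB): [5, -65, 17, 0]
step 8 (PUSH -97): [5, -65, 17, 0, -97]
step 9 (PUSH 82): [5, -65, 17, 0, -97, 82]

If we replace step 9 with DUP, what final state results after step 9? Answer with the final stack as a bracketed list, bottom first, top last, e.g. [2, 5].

[5, -65, 17, 0, -97, -97]

(re-executing from step 9 with the substitution; state before step 9: [5, -65, 17, 0, -97])
step 9 (DUP): [5, -65, 17, 0, -97, -97]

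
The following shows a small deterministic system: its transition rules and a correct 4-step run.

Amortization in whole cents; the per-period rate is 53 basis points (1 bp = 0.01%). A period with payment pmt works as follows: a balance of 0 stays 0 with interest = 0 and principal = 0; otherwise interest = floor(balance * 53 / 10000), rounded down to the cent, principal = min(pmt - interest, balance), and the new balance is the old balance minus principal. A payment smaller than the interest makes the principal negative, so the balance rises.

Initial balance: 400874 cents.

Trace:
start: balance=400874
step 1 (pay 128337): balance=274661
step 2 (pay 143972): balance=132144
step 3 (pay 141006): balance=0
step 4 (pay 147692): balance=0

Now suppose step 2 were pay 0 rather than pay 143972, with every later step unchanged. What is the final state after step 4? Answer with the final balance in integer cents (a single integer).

0

(re-executing from step 2 with the substitution; state before step 2: balance=274661)
step 2 (pay 0): balance=276116
step 3 (pay 141006): balance=136573
step 4 (pay 147692): balance=0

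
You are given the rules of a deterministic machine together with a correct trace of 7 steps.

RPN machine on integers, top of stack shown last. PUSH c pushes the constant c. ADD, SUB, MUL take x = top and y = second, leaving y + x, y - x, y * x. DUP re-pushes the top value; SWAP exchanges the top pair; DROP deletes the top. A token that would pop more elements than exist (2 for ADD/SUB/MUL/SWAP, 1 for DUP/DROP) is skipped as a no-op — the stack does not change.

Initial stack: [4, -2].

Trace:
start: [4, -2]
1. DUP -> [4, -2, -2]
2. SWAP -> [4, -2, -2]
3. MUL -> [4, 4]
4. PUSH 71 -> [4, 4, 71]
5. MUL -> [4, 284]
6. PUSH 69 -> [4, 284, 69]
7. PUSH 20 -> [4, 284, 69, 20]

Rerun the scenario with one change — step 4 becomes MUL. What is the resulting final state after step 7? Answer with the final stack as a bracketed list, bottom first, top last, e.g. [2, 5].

[16, 69, 20]

(re-executing from step 4 with the substitution; state before step 4: [4, 4])
4. MUL -> [16]
5. MUL -> [16]
6. PUSH 69 -> [16, 69]
7. PUSH 20 -> [16, 69, 20]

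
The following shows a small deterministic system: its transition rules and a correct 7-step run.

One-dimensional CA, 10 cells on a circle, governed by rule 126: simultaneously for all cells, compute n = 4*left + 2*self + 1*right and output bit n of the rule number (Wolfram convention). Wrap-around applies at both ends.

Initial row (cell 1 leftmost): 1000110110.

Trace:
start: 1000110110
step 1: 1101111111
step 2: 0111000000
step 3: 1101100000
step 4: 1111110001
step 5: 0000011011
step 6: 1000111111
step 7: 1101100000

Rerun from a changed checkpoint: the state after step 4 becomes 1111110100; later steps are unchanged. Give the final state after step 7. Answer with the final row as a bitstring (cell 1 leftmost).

state after step 4 := 1111110100
step 5: 1000011111
step 6: 1100110000
step 7: 1111111001

1111111001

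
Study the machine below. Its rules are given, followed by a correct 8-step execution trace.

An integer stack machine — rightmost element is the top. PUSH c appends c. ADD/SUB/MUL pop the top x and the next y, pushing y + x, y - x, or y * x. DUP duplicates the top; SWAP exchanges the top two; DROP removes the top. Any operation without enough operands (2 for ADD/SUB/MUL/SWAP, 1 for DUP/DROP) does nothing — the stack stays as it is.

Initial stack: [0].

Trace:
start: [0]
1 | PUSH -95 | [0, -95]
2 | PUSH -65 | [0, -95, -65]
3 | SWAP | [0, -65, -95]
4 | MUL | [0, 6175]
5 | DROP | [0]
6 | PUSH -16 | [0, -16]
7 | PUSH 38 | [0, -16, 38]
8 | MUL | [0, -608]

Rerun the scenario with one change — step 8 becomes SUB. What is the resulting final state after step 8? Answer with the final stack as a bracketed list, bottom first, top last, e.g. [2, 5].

[0, -54]

(re-executing from step 8 with the substitution; state before step 8: [0, -16, 38])
8 | SUB | [0, -54]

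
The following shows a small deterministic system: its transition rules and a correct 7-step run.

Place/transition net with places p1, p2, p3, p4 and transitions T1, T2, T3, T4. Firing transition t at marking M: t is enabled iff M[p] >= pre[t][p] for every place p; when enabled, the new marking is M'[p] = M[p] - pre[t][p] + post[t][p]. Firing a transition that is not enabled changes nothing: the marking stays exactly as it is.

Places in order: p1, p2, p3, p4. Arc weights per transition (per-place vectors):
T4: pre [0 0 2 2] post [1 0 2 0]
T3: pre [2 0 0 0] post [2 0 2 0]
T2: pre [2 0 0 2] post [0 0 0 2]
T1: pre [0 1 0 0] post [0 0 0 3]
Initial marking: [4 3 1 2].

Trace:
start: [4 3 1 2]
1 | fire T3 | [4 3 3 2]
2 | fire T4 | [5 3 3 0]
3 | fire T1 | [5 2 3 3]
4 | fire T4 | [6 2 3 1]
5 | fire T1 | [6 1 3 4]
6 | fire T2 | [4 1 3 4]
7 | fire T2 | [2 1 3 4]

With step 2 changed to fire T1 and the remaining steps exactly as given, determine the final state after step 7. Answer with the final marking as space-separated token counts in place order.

1 0 3 9

(re-executing from step 2 with the substitution; state before step 2: [4 3 3 2])
2 | fire T1 | [4 2 3 5]
3 | fire T1 | [4 1 3 8]
4 | fire T4 | [5 1 3 6]
5 | fire T1 | [5 0 3 9]
6 | fire T2 | [3 0 3 9]
7 | fire T2 | [1 0 3 9]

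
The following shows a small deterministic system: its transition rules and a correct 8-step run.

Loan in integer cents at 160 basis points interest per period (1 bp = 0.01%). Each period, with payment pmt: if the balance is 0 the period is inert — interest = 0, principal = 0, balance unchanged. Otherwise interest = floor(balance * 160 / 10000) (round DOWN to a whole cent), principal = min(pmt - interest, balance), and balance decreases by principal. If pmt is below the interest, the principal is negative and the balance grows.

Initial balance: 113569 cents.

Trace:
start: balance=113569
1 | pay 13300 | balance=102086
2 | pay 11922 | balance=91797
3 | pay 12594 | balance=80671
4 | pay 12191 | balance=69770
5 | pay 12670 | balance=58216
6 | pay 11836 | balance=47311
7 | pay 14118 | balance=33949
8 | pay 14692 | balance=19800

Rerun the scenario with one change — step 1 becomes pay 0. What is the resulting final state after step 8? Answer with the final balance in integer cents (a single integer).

(re-executing from step 1 with the substitution; state before step 1: balance=113569)
1 | pay 0 | balance=115386
2 | pay 11922 | balance=105310
3 | pay 12594 | balance=94400
4 | pay 12191 | balance=83719
5 | pay 12670 | balance=72388
6 | pay 11836 | balance=61710
7 | pay 14118 | balance=48579
8 | pay 14692 | balance=34664

34664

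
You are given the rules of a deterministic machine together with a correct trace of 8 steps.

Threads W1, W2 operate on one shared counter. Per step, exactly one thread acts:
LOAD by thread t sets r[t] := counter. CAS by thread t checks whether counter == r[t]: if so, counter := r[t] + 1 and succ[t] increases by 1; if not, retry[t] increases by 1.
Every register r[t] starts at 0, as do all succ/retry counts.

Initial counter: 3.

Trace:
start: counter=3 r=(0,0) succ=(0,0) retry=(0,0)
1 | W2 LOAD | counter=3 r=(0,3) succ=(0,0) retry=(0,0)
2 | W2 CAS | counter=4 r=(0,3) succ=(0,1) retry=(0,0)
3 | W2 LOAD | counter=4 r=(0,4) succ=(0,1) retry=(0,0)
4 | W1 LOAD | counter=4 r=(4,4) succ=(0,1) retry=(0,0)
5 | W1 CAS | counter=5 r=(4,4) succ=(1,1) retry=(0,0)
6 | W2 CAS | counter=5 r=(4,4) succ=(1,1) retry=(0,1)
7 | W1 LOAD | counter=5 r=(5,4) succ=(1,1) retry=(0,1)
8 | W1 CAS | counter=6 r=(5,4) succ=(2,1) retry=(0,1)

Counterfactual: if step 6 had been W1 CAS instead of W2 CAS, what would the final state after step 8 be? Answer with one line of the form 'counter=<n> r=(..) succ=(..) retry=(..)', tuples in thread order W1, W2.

(re-executing from step 6 with the substitution; state before step 6: counter=5 r=(4,4) succ=(1,1) retry=(0,0))
6 | W1 CAS | counter=5 r=(4,4) succ=(1,1) retry=(1,0)
7 | W1 LOAD | counter=5 r=(5,4) succ=(1,1) retry=(1,0)
8 | W1 CAS | counter=6 r=(5,4) succ=(2,1) retry=(1,0)

counter=6 r=(5,4) succ=(2,1) retry=(1,0)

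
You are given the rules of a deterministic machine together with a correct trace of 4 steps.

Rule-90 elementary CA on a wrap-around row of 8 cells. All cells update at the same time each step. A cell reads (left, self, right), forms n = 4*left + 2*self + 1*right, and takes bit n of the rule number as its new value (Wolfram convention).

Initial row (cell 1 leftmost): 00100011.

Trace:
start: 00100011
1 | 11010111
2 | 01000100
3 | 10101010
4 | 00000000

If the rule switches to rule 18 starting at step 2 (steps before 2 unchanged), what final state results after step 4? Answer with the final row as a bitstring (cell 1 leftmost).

00000000

(re-executing steps 2..4 under rule 18; state before step 2: 11010111)
2 | 00000000
3 | 00000000
4 | 00000000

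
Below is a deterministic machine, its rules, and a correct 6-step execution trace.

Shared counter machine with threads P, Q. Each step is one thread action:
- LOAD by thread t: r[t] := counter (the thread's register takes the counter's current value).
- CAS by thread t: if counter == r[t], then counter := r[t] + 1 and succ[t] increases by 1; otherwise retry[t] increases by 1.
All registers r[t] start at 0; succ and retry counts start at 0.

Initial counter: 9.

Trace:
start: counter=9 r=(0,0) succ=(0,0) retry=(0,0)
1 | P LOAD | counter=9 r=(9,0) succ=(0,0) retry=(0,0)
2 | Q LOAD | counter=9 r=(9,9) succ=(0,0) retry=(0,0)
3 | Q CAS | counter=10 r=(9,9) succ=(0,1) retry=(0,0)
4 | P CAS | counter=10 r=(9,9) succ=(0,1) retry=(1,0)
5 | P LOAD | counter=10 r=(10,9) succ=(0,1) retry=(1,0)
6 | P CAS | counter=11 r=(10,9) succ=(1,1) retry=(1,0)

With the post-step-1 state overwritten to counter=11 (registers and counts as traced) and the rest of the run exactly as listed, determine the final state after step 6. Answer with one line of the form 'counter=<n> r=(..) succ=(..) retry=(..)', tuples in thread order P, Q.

counter=13 r=(12,11) succ=(1,1) retry=(1,0)

state after step 1 := counter=11 r=(9,0) succ=(0,0) retry=(0,0)
2 | Q LOAD | counter=11 r=(9,11) succ=(0,0) retry=(0,0)
3 | Q CAS | counter=12 r=(9,11) succ=(0,1) retry=(0,0)
4 | P CAS | counter=12 r=(9,11) succ=(0,1) retry=(1,0)
5 | P LOAD | counter=12 r=(12,11) succ=(0,1) retry=(1,0)
6 | P CAS | counter=13 r=(12,11) succ=(1,1) retry=(1,0)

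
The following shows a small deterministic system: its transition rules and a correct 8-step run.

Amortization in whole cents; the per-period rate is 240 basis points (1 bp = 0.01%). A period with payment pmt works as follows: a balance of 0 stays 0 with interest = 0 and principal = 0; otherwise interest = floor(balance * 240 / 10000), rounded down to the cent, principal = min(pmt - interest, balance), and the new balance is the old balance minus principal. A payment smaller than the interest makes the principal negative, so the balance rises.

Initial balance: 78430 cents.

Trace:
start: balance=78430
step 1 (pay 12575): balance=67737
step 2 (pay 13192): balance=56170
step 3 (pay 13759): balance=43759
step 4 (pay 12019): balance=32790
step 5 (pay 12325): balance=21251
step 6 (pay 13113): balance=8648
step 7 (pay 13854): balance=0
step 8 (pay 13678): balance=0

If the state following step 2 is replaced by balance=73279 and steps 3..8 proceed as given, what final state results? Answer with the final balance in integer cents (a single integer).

926

state after step 2 := balance=73279
step 3 (pay 13759): balance=61278
step 4 (pay 12019): balance=50729
step 5 (pay 12325): balance=39621
step 6 (pay 13113): balance=27458
step 7 (pay 13854): balance=14262
step 8 (pay 13678): balance=926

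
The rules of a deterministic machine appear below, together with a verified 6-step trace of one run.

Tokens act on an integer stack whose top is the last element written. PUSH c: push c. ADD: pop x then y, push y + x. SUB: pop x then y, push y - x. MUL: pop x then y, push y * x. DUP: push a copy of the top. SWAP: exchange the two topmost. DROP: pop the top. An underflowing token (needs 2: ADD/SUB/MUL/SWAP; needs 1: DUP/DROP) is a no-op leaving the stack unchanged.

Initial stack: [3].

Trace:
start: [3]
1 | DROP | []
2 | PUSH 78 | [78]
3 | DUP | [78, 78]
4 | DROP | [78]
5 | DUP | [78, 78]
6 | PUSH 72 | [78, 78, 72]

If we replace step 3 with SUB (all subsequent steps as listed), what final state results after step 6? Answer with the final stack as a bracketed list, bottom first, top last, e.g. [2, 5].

[72]

(re-executing from step 3 with the substitution; state before step 3: [78])
3 | SUB | [78]
4 | DROP | []
5 | DUP | []
6 | PUSH 72 | [72]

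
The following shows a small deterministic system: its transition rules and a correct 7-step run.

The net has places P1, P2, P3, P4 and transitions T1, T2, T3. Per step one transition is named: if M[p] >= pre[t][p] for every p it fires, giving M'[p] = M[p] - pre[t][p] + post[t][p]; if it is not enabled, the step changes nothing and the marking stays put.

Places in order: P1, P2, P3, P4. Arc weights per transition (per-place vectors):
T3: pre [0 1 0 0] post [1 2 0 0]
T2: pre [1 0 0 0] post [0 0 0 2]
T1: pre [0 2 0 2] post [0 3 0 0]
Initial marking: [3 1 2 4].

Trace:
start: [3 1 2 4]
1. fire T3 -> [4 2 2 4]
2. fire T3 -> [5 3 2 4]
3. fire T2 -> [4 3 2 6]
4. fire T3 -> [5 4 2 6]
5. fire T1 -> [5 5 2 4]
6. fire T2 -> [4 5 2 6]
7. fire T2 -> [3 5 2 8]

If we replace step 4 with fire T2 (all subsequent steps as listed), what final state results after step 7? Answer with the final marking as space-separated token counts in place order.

1 4 2 10

(re-executing from step 4 with the substitution; state before step 4: [4 3 2 6])
4. fire T2 -> [3 3 2 8]
5. fire T1 -> [3 4 2 6]
6. fire T2 -> [2 4 2 8]
7. fire T2 -> [1 4 2 10]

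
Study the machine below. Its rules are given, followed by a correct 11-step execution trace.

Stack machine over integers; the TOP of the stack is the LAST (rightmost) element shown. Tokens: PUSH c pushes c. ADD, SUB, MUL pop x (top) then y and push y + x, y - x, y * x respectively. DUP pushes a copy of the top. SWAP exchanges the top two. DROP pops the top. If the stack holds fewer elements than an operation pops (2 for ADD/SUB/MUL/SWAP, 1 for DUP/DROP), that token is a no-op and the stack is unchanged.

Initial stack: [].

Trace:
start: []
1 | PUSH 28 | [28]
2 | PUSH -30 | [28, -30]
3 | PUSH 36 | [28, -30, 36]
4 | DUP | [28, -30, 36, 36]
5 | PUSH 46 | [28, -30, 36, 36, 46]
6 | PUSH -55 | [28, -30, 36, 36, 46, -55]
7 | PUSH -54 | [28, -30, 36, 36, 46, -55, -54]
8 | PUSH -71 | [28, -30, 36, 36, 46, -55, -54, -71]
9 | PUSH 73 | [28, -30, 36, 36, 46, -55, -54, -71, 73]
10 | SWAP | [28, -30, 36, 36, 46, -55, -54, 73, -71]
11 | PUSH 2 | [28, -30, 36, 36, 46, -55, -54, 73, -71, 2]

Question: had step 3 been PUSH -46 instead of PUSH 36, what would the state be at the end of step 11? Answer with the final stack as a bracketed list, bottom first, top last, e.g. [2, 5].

(re-executing from step 3 with the substitution; state before step 3: [28, -30])
3 | PUSH -46 | [28, -30, -46]
4 | DUP | [28, -30, -46, -46]
5 | PUSH 46 | [28, -30, -46, -46, 46]
6 | PUSH -55 | [28, -30, -46, -46, 46, -55]
7 | PUSH -54 | [28, -30, -46, -46, 46, -55, -54]
8 | PUSH -71 | [28, -30, -46, -46, 46, -55, -54, -71]
9 | PUSH 73 | [28, -30, -46, -46, 46, -55, -54, -71, 73]
10 | SWAP | [28, -30, -46, -46, 46, -55, -54, 73, -71]
11 | PUSH 2 | [28, -30, -46, -46, 46, -55, -54, 73, -71, 2]

[28, -30, -46, -46, 46, -55, -54, 73, -71, 2]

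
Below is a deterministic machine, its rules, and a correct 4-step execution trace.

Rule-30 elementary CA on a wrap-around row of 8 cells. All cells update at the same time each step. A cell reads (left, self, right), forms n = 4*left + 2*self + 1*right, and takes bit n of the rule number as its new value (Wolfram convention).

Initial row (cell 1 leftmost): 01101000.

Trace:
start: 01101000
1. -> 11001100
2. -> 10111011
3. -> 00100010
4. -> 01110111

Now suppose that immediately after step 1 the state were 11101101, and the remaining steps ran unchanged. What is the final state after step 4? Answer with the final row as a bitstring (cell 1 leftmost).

01110000

state after step 1 := 11101101
2. -> 00001001
3. -> 10011111
4. -> 01110000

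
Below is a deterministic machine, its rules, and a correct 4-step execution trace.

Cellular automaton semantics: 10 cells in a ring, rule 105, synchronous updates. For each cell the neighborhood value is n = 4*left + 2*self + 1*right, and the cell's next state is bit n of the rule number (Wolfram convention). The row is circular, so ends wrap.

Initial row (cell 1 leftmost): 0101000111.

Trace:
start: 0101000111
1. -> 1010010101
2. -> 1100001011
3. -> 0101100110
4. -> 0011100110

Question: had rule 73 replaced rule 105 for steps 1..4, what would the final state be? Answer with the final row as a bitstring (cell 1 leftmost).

(re-executing steps 1..4 under rule 73; state before step 1: 0101000111)
1. -> 0000010101
2. -> 0111000000
3. -> 0101011111
4. -> 0000010001

0000010001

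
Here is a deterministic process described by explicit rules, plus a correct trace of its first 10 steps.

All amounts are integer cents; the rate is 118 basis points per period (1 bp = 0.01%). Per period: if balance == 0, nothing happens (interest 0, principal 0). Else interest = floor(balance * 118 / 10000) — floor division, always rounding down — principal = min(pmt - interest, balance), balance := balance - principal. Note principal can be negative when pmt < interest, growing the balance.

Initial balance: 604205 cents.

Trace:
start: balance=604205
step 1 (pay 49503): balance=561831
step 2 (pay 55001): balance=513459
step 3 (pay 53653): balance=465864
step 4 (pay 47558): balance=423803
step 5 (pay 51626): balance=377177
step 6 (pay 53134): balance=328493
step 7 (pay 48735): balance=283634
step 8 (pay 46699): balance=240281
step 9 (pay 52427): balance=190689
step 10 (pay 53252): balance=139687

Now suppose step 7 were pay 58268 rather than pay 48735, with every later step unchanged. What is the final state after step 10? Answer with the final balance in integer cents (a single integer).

(re-executing from step 7 with the substitution; state before step 7: balance=328493)
step 7 (pay 58268): balance=274101
step 8 (pay 46699): balance=230636
step 9 (pay 52427): balance=180930
step 10 (pay 53252): balance=129812

129812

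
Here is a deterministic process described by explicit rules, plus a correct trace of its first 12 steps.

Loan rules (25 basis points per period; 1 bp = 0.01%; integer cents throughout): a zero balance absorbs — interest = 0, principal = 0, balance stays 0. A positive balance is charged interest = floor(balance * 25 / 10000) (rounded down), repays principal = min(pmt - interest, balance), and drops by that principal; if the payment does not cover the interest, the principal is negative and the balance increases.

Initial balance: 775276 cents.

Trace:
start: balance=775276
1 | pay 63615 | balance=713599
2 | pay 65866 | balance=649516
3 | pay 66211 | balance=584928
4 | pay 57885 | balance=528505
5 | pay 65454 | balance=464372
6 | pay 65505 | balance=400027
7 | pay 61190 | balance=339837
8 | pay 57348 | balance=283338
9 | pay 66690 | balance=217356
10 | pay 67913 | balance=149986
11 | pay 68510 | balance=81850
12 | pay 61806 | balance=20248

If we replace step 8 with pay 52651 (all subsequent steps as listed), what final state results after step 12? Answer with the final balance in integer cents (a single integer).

24993

(re-executing from step 8 with the substitution; state before step 8: balance=339837)
8 | pay 52651 | balance=288035
9 | pay 66690 | balance=222065
10 | pay 67913 | balance=154707
11 | pay 68510 | balance=86583
12 | pay 61806 | balance=24993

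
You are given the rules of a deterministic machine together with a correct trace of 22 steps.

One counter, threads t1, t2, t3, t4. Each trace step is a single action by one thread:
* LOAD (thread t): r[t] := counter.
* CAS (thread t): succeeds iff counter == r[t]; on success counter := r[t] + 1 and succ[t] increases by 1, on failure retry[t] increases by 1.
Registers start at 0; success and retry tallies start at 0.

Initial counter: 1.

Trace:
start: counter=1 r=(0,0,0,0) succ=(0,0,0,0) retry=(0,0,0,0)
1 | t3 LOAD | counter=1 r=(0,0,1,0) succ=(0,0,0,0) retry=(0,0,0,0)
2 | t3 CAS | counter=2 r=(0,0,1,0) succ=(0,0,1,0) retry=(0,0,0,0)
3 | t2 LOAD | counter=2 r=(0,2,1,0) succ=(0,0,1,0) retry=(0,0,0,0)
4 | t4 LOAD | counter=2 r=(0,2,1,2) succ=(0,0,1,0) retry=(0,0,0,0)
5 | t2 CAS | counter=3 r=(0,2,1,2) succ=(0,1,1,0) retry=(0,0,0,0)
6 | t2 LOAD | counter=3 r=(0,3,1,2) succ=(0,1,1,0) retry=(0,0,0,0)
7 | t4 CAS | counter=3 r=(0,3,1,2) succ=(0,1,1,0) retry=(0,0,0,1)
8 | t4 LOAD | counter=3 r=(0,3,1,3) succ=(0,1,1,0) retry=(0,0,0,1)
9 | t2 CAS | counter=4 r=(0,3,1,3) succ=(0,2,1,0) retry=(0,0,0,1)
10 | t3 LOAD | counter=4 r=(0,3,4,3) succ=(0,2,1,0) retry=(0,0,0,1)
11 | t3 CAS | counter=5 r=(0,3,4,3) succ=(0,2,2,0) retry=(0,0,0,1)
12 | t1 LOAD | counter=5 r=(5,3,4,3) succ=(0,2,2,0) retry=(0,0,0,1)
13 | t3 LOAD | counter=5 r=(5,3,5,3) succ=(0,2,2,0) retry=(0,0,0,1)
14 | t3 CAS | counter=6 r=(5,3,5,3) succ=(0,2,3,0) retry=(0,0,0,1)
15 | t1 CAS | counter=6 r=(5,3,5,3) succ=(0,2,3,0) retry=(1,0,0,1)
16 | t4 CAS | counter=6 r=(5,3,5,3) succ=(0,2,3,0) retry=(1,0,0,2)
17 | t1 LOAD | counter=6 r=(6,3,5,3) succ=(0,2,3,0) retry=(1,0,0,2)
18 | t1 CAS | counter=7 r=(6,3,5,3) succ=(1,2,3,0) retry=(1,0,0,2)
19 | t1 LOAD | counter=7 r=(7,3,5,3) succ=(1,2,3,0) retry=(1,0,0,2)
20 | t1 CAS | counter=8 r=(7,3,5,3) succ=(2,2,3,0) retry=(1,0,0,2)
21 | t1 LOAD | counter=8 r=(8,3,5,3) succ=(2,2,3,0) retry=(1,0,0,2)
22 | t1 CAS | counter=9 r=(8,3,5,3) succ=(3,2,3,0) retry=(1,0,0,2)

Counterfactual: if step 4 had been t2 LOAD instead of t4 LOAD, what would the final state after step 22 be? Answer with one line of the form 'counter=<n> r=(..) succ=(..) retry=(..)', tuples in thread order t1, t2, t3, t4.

counter=9 r=(8,3,5,3) succ=(3,2,3,0) retry=(1,0,0,2)

(re-executing from step 4 with the substitution; state before step 4: counter=2 r=(0,2,1,0) succ=(0,0,1,0) retry=(0,0,0,0))
4 | t2 LOAD | counter=2 r=(0,2,1,0) succ=(0,0,1,0) retry=(0,0,0,0)
5 | t2 CAS | counter=3 r=(0,2,1,0) succ=(0,1,1,0) retry=(0,0,0,0)
6 | t2 LOAD | counter=3 r=(0,3,1,0) succ=(0,1,1,0) retry=(0,0,0,0)
7 | t4 CAS | counter=3 r=(0,3,1,0) succ=(0,1,1,0) retry=(0,0,0,1)
8 | t4 LOAD | counter=3 r=(0,3,1,3) succ=(0,1,1,0) retry=(0,0,0,1)
9 | t2 CAS | counter=4 r=(0,3,1,3) succ=(0,2,1,0) retry=(0,0,0,1)
10 | t3 LOAD | counter=4 r=(0,3,4,3) succ=(0,2,1,0) retry=(0,0,0,1)
11 | t3 CAS | counter=5 r=(0,3,4,3) succ=(0,2,2,0) retry=(0,0,0,1)
12 | t1 LOAD | counter=5 r=(5,3,4,3) succ=(0,2,2,0) retry=(0,0,0,1)
13 | t3 LOAD | counter=5 r=(5,3,5,3) succ=(0,2,2,0) retry=(0,0,0,1)
14 | t3 CAS | counter=6 r=(5,3,5,3) succ=(0,2,3,0) retry=(0,0,0,1)
15 | t1 CAS | counter=6 r=(5,3,5,3) succ=(0,2,3,0) retry=(1,0,0,1)
16 | t4 CAS | counter=6 r=(5,3,5,3) succ=(0,2,3,0) retry=(1,0,0,2)
17 | t1 LOAD | counter=6 r=(6,3,5,3) succ=(0,2,3,0) retry=(1,0,0,2)
18 | t1 CAS | counter=7 r=(6,3,5,3) succ=(1,2,3,0) retry=(1,0,0,2)
19 | t1 LOAD | counter=7 r=(7,3,5,3) succ=(1,2,3,0) retry=(1,0,0,2)
20 | t1 CAS | counter=8 r=(7,3,5,3) succ=(2,2,3,0) retry=(1,0,0,2)
21 | t1 LOAD | counter=8 r=(8,3,5,3) succ=(2,2,3,0) retry=(1,0,0,2)
22 | t1 CAS | counter=9 r=(8,3,5,3) succ=(3,2,3,0) retry=(1,0,0,2)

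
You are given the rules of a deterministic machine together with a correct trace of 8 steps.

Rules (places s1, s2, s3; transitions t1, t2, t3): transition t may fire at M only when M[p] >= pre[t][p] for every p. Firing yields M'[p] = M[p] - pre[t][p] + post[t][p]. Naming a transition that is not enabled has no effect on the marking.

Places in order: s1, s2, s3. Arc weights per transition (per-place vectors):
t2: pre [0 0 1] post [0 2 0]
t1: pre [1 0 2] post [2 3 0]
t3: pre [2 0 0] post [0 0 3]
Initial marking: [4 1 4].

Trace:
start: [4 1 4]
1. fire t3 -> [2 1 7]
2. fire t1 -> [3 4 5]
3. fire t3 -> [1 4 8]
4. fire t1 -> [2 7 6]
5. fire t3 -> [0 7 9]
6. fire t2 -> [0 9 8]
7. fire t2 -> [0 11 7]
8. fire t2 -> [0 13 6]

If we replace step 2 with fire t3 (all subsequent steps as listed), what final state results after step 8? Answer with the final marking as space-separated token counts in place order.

0 7 7

(re-executing from step 2 with the substitution; state before step 2: [2 1 7])
2. fire t3 -> [0 1 10]
3. fire t3 -> [0 1 10]
4. fire t1 -> [0 1 10]
5. fire t3 -> [0 1 10]
6. fire t2 -> [0 3 9]
7. fire t2 -> [0 5 8]
8. fire t2 -> [0 7 7]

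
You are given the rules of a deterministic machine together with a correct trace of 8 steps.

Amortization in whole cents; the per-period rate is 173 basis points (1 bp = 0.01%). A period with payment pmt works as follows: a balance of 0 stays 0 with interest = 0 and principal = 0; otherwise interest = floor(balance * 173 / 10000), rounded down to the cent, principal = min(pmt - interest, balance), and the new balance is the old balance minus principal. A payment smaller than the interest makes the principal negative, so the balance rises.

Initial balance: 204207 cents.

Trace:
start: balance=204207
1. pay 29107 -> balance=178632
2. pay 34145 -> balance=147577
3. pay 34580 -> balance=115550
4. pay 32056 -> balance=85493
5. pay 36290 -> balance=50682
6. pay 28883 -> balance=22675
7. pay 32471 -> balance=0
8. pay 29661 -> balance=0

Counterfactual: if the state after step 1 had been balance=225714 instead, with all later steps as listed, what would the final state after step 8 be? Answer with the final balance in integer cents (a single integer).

13858

state after step 1 := balance=225714
2. pay 34145 -> balance=195473
3. pay 34580 -> balance=164274
4. pay 32056 -> balance=135059
5. pay 36290 -> balance=101105
6. pay 28883 -> balance=73971
7. pay 32471 -> balance=42779
8. pay 29661 -> balance=13858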